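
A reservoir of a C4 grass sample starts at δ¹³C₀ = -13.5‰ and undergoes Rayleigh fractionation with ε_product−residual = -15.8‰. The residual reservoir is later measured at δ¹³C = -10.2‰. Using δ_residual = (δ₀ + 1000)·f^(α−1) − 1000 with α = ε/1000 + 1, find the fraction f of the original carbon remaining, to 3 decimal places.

0.809

α − 1 = ε/1000 = -0.0158
(δ_res + 1000)/(δ₀ + 1000) = (-10.2 + 1000)/(-13.5 + 1000) = 989.8/986.5 = 1.003345
f = 1.003345^(1/-0.0158) = exp(ln(1.003345)/-0.0158) = exp(0.00334/-0.0158)
f = exp(-0.2114) = 0.8095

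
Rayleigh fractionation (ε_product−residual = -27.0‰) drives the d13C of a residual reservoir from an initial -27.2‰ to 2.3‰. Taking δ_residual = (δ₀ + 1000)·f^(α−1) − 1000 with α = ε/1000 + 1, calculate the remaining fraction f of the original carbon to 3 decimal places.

0.331

α − 1 = ε/1000 = -0.0270
(δ_res + 1000)/(δ₀ + 1000) = (2.3 + 1000)/(-27.2 + 1000) = 1002.3/972.8 = 1.030325
f = 1.030325^(1/-0.0270) = exp(ln(1.030325)/-0.0270) = exp(0.02987/-0.0270)
f = exp(-1.1064) = 0.3307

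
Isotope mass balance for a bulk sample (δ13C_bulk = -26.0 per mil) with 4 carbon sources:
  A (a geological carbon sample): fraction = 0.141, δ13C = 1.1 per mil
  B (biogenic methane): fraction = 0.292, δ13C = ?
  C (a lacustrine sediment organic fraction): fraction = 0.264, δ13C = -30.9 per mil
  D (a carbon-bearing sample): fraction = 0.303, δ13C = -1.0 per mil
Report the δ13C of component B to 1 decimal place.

Isotope mass balance: δ_bulk = Σ fᵢ·δᵢ.
-26.0 = 0.141×(1.1) + 0.292×δ_B + 0.264×(-30.9) + 0.303×(-1.0)
0.292·δ_B = -26.0 − (-8.306) = -17.694
δ_B = -17.694 / 0.292 = -60.60 per mil

-60.6 per mil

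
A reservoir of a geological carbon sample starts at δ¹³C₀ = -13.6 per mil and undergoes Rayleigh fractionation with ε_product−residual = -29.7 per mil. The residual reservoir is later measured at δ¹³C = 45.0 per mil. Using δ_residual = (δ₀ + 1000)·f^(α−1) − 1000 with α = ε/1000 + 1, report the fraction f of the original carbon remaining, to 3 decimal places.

0.143

α − 1 = ε/1000 = -0.0297
(δ_res + 1000)/(δ₀ + 1000) = (45.0 + 1000)/(-13.6 + 1000) = 1045.0/986.4 = 1.059408
f = 1.059408^(1/-0.0297) = exp(ln(1.059408)/-0.0297) = exp(0.05771/-0.0297)
f = exp(-1.9431) = 0.1433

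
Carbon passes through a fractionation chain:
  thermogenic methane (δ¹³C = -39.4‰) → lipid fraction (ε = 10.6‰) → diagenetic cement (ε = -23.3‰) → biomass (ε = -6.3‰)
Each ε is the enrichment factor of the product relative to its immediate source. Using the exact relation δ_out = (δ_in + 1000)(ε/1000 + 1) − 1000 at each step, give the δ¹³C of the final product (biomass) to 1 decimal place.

-57.8‰

step 1: δ = (-39.40 + 1000)·(10.6/1000 + 1) − 1000 = -29.22‰
step 2: δ = (-29.22 + 1000)·(-23.3/1000 + 1) − 1000 = -51.84‰
step 3: δ = (-51.84 + 1000)·(-6.3/1000 + 1) − 1000 = -57.81‰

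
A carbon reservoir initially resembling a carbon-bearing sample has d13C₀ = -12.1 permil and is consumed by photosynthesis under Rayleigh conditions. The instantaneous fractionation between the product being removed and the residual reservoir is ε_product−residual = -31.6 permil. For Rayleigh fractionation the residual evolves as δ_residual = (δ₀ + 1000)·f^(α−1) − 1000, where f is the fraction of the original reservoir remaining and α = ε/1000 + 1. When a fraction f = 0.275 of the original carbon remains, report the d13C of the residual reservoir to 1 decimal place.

29.0 permil

Rayleigh residual: δ_res = (δ₀ + 1000)·f^(α−1) − 1000
α = ε/1000 + 1 = 0.96840, so α − 1 = -0.03160
f^(α−1) = 0.275^(-0.03160) = 1.041639
δ_res = (-12.1 + 1000) × 1.041639 − 1000 = 1029.035 − 1000 = 29.03 permil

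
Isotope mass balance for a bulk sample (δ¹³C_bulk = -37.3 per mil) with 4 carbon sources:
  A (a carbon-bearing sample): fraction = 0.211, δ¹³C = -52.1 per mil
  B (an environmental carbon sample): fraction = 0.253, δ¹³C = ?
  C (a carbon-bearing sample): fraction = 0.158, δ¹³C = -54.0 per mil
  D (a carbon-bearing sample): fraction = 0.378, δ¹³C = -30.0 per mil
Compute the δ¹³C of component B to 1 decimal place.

-25.4 per mil

Isotope mass balance: δ_bulk = Σ fᵢ·δᵢ.
-37.3 = 0.211×(-52.1) + 0.253×δ_B + 0.158×(-54.0) + 0.378×(-30.0)
0.253·δ_B = -37.3 − (-30.865) = -6.435
δ_B = -6.435 / 0.253 = -25.43 per mil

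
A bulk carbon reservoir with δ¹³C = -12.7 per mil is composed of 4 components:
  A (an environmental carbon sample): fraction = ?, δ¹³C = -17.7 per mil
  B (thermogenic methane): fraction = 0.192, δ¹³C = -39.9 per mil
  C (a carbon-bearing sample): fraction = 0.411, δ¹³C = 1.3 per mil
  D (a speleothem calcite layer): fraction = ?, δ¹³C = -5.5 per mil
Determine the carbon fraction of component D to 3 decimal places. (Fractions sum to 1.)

Let f_D and f_A be the unknown fractions; fractions sum to 1 so f_D + f_A = 0.397.
Mass balance: Σ fᵢ·δᵢ = δ_bulk ⇒ f_D·(-5.5) + f_A·(-17.7) = -12.7 − (-7.127) = -5.573
Substitute f_A = 0.397 − f_D:
f_D·(-5.5 − -17.7) = -5.573 − 0.397×(-17.7) = 1.453
f_D = 1.453 / 12.2 = 0.1191

0.119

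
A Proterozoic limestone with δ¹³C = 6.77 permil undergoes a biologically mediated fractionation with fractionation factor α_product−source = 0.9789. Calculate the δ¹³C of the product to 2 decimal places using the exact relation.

δ_product = (δ_source + 1000)·α − 1000
δ_product = (6.77 + 1000) × 0.9789 − 1000
δ_product = 985.527 − 1000 = -14.473 permil

-14.47 permil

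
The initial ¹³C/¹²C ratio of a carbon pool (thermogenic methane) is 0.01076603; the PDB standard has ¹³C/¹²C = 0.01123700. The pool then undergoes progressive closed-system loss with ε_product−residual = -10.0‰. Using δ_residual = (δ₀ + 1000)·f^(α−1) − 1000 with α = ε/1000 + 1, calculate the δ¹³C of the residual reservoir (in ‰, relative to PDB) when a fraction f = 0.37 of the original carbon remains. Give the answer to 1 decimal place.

-32.3‰

δ₀ = (0.01076603/0.01123700 − 1)×1000 = (0.958088 − 1)×1000 = -41.912‰
α − 1 = ε/1000 = -0.0100
f^(α−1) = 0.37^(-0.0100) = 1.009992
δ_res = (-41.912 + 1000) × 1.009992 − 1000 = 967.661 − 1000 = -32.34‰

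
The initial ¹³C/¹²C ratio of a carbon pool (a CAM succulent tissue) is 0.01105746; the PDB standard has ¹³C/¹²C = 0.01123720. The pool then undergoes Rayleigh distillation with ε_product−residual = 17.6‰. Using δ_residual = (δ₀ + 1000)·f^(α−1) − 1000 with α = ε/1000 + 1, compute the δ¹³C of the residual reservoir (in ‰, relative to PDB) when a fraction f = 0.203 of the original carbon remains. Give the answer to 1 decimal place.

δ₀ = (0.01105746/0.01123720 − 1)×1000 = (0.984005 − 1)×1000 = -15.995‰
α − 1 = ε/1000 = 0.0176
f^(α−1) = 0.203^(0.0176) = 0.972326
δ_res = (-15.995 + 1000) × 0.972326 − 1000 = 956.774 − 1000 = -43.23‰

-43.2‰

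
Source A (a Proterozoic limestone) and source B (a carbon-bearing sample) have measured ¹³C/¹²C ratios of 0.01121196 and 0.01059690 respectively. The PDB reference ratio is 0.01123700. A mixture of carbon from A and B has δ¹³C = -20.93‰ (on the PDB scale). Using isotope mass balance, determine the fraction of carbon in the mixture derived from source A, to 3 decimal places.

δ_A = (0.01121196/0.01123700 − 1)×1000 = (0.997772 − 1)×1000 = -2.228‰
δ_B = (0.01059690/0.01123700 − 1)×1000 = (0.943036 − 1)×1000 = -56.964‰
f_A = (δ_mix − δ_B)/(δ_A − δ_B) = (-20.93 − (-56.964))/(-2.228 − (-56.964))
f_A = 36.034 / 54.735 = 0.6583

0.658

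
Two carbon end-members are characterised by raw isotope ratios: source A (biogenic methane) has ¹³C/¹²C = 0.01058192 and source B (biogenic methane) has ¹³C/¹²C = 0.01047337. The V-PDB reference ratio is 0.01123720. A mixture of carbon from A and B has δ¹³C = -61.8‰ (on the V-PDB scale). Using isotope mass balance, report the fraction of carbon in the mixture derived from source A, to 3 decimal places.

δ_A = (0.01058192/0.01123720 − 1)×1000 = (0.941687 − 1)×1000 = -58.313‰
δ_B = (0.01047337/0.01123720 − 1)×1000 = (0.932027 − 1)×1000 = -67.973‰
f_A = (δ_mix − δ_B)/(δ_A − δ_B) = (-61.8 − (-67.973))/(-58.313 − (-67.973))
f_A = 6.173 / 9.660 = 0.6391

0.639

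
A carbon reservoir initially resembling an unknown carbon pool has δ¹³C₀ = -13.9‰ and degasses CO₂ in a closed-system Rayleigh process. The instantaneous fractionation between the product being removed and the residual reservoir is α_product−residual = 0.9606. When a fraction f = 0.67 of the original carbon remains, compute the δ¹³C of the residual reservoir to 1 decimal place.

1.8‰

Rayleigh residual: δ_res = (δ₀ + 1000)·f^(α−1) − 1000
α − 1 = -0.03940
f^(α−1) = 0.67^(-0.03940) = 1.015904
δ_res = (-13.9 + 1000) × 1.015904 − 1000 = 1001.783 − 1000 = 1.78‰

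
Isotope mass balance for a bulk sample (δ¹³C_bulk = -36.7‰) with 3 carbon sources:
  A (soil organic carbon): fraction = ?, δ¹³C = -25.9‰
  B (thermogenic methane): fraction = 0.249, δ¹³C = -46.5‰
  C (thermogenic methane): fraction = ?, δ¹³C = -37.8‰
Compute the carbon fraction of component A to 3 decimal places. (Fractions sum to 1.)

0.274

Let f_A and f_C be the unknown fractions; fractions sum to 1 so f_A + f_C = 0.751.
Mass balance: Σ fᵢ·δᵢ = δ_bulk ⇒ f_A·(-25.9) + f_C·(-37.8) = -36.7 − (-11.579) = -25.122
Substitute f_C = 0.751 − f_A:
f_A·(-25.9 − -37.8) = -25.122 − 0.751×(-37.8) = 3.266
f_A = 3.266 / 11.9 = 0.2745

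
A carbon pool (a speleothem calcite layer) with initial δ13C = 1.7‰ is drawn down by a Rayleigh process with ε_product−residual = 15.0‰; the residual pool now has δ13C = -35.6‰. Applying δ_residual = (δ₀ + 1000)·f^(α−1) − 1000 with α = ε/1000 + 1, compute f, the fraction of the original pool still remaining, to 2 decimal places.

α − 1 = ε/1000 = 0.0150
(δ_res + 1000)/(δ₀ + 1000) = (-35.6 + 1000)/(1.7 + 1000) = 964.4/1001.7 = 0.962763
f = 0.962763^(1/0.0150) = exp(ln(0.962763)/0.0150) = exp(-0.03795/0.0150)
f = exp(-2.5298) = 0.0797

0.08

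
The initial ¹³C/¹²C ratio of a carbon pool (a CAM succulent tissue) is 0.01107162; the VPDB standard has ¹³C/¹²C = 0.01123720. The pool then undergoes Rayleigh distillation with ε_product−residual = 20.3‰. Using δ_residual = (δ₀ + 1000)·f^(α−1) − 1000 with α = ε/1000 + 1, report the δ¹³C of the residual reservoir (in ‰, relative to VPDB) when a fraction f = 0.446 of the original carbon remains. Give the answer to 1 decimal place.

-30.8‰

δ₀ = (0.01107162/0.01123720 − 1)×1000 = (0.985265 − 1)×1000 = -14.735‰
α − 1 = ε/1000 = 0.0203
f^(α−1) = 0.446^(0.0203) = 0.983743
δ_res = (-14.735 + 1000) × 0.983743 − 1000 = 969.247 − 1000 = -30.75‰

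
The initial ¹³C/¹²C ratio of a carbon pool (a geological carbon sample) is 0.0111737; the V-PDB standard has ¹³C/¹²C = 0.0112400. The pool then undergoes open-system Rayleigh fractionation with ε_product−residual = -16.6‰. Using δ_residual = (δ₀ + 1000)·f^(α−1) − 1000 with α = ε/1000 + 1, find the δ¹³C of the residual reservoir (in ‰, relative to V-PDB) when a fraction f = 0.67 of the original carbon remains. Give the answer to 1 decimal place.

0.7‰

δ₀ = (0.0111737/0.0112400 − 1)×1000 = (0.994101 − 1)×1000 = -5.899‰
α − 1 = ε/1000 = -0.0166
f^(α−1) = 0.67^(-0.0166) = 1.006670
δ_res = (-5.899 + 1000) × 1.006670 − 1000 = 1000.732 − 1000 = 0.73‰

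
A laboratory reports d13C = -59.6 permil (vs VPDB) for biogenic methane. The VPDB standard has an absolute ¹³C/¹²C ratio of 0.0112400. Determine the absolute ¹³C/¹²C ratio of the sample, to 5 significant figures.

R_sample = R_standard × (d13C/1000 + 1)
R_sample = 0.0112400 × (-59.6/1000 + 1) = 0.0112400 × 0.940400
R_sample = 0.0105701

0.010570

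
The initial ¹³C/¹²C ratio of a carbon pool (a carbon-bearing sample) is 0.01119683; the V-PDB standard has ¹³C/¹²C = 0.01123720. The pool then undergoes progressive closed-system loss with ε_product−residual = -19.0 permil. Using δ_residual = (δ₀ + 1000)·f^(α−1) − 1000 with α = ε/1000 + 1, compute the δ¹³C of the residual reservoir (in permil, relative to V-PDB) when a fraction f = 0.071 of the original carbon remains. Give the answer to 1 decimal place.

δ₀ = (0.01119683/0.01123720 − 1)×1000 = (0.996407 − 1)×1000 = -3.593 permil
α − 1 = ε/1000 = -0.0190
f^(α−1) = 0.071^(-0.0190) = 1.051541
δ_res = (-3.593 + 1000) × 1.051541 − 1000 = 1047.763 − 1000 = 47.76 permil

47.8 permil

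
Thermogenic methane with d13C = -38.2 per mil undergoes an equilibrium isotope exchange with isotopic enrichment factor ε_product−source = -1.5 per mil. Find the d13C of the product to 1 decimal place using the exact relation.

-39.6 per mil

Exactly, δ_product = (δ_source + 1000)·(ε/1000 + 1) − 1000.
δ_product = (-38.2 + 1000) × (-1.5/1000 + 1) − 1000
δ_product = -39.64 per mil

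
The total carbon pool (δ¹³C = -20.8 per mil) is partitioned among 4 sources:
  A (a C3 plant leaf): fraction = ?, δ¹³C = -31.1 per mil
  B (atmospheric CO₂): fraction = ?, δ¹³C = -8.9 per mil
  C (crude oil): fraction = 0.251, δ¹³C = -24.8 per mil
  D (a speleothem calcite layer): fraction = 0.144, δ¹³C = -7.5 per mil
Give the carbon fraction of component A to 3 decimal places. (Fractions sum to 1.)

Let f_A and f_B be the unknown fractions; fractions sum to 1 so f_A + f_B = 0.605.
Mass balance: Σ fᵢ·δᵢ = δ_bulk ⇒ f_A·(-31.1) + f_B·(-8.9) = -20.8 − (-7.305) = -13.495
Substitute f_B = 0.605 − f_A:
f_A·(-31.1 − -8.9) = -13.495 − 0.605×(-8.9) = -8.111
f_A = -8.111 / -22.2 = 0.3653

0.365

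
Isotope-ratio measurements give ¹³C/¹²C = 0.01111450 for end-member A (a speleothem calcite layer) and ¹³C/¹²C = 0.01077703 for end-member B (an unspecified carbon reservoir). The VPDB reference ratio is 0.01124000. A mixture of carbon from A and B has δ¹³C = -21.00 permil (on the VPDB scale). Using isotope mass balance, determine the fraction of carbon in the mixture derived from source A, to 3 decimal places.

0.672

δ_A = (0.01111450/0.01124000 − 1)×1000 = (0.988835 − 1)×1000 = -11.165 permil
δ_B = (0.01077703/0.01124000 − 1)×1000 = (0.958810 − 1)×1000 = -41.190 permil
f_A = (δ_mix − δ_B)/(δ_A − δ_B) = (-21.00 − (-41.190))/(-11.165 − (-41.190))
f_A = 20.190 / 30.024 = 0.6724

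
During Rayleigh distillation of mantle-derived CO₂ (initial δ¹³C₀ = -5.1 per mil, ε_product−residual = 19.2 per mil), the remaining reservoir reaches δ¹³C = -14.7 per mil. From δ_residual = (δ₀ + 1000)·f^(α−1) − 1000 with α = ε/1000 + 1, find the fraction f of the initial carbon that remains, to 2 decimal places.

0.60

α − 1 = ε/1000 = 0.0192
(δ_res + 1000)/(δ₀ + 1000) = (-14.7 + 1000)/(-5.1 + 1000) = 985.3/994.9 = 0.990351
f = 0.990351^(1/0.0192) = exp(ln(0.990351)/0.0192) = exp(-0.00970/0.0192)
f = exp(-0.5050) = 0.6035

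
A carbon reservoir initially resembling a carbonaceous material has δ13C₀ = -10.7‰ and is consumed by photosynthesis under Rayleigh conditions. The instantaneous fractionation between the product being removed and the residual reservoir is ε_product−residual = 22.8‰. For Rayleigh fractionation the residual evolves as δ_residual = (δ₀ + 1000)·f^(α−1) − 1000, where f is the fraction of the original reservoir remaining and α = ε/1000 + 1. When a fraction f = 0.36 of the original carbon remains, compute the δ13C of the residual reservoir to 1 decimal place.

Rayleigh residual: δ_res = (δ₀ + 1000)·f^(α−1) − 1000
α = ε/1000 + 1 = 1.02280, so α − 1 = 0.02280
f^(α−1) = 0.36^(0.02280) = 0.976976
δ_res = (-10.7 + 1000) × 0.976976 − 1000 = 966.522 − 1000 = -33.48‰

-33.5‰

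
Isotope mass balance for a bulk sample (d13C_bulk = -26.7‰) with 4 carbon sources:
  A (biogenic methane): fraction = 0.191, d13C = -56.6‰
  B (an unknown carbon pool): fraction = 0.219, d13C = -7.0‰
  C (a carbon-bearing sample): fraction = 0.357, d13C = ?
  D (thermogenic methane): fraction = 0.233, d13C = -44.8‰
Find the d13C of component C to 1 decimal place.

-11.0‰

Isotope mass balance: δ_bulk = Σ fᵢ·δᵢ.
-26.7 = 0.191×(-56.6) + 0.219×(-7.0) + 0.357×δ_C + 0.233×(-44.8)
0.357·δ_C = -26.7 − (-22.782) = -3.918
δ_C = -3.918 / 0.357 = -10.97‰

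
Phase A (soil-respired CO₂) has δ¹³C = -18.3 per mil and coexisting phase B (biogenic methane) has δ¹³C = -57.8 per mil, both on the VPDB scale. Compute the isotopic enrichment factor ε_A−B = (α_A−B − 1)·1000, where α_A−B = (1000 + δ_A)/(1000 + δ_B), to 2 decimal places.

41.92 per mil

α_A−B = (1000 + -18.3) / (1000 + -57.8) = 981.7 / 942.2 = 1.041923
ε_A−B = (1.041923 − 1) × 1000 = 41.923 per mil
(The approximation ε ≈ δ_A − δ_B would give 39.5 per mil.)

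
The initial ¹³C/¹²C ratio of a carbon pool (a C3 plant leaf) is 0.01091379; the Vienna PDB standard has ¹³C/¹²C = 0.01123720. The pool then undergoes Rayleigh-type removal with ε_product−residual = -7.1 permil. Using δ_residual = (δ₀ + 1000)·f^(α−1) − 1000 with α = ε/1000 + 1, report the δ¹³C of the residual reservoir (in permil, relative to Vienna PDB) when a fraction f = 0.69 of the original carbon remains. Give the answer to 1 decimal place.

δ₀ = (0.01091379/0.01123720 − 1)×1000 = (0.971220 − 1)×1000 = -28.780 permil
α − 1 = ε/1000 = -0.0071
f^(α−1) = 0.69^(-0.0071) = 1.002638
δ_res = (-28.780 + 1000) × 1.002638 − 1000 = 973.782 − 1000 = -26.22 permil

-26.2 permil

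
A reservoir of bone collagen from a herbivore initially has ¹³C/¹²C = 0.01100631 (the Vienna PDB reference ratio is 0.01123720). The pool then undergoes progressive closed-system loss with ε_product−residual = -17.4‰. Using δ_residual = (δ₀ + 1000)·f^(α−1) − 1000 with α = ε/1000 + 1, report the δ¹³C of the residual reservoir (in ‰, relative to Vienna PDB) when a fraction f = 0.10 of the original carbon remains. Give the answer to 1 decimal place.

δ₀ = (0.01100631/0.01123720 − 1)×1000 = (0.979453 − 1)×1000 = -20.547‰
α − 1 = ε/1000 = -0.0174
f^(α−1) = 0.10^(-0.0174) = 1.040878
δ_res = (-20.547 + 1000) × 1.040878 − 1000 = 1019.492 − 1000 = 19.49‰

19.5‰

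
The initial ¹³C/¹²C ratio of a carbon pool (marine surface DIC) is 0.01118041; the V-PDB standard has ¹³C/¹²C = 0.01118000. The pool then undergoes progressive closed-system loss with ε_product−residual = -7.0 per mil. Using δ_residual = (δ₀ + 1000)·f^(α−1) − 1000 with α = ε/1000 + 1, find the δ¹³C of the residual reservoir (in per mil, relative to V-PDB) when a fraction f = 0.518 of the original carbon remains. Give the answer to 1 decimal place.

4.7 per mil

δ₀ = (0.01118041/0.01118000 − 1)×1000 = (1.000037 − 1)×1000 = 0.037 per mil
α − 1 = ε/1000 = -0.0070
f^(α−1) = 0.518^(-0.0070) = 1.004615
δ_res = (0.037 + 1000) × 1.004615 − 1000 = 1004.652 − 1000 = 4.65 per mil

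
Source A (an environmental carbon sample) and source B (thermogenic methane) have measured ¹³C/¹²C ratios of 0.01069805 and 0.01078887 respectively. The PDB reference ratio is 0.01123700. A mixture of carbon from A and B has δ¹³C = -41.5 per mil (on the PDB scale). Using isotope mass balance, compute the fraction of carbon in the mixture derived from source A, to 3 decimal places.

0.200

δ_A = (0.01069805/0.01123700 − 1)×1000 = (0.952038 − 1)×1000 = -47.962 per mil
δ_B = (0.01078887/0.01123700 − 1)×1000 = (0.960120 − 1)×1000 = -39.880 per mil
f_A = (δ_mix − δ_B)/(δ_A − δ_B) = (-41.5 − (-39.880))/(-47.962 − (-39.880))
f_A = -1.620 / -8.082 = 0.2005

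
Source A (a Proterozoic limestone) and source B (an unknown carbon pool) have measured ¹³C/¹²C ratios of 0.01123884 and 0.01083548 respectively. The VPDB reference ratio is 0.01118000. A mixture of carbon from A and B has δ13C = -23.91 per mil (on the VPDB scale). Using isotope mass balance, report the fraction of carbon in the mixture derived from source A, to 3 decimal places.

δ_A = (0.01123884/0.01118000 − 1)×1000 = (1.005263 − 1)×1000 = 5.263 per mil
δ_B = (0.01083548/0.01118000 − 1)×1000 = (0.969184 − 1)×1000 = -30.816 per mil
f_A = (δ_mix − δ_B)/(δ_A − δ_B) = (-23.91 − (-30.816))/(5.263 − (-30.816))
f_A = 6.906 / 36.079 = 0.1914

0.191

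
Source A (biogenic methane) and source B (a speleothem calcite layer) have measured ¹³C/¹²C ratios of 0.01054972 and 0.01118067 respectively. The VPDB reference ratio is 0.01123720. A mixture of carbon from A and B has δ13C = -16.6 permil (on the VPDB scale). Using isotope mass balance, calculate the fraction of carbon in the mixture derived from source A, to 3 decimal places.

δ_A = (0.01054972/0.01123720 − 1)×1000 = (0.938821 − 1)×1000 = -61.179 permil
δ_B = (0.01118067/0.01123720 − 1)×1000 = (0.994969 − 1)×1000 = -5.031 permil
f_A = (δ_mix − δ_B)/(δ_A − δ_B) = (-16.6 − (-5.031))/(-61.179 − (-5.031))
f_A = -11.569 / -56.148 = 0.2061

0.206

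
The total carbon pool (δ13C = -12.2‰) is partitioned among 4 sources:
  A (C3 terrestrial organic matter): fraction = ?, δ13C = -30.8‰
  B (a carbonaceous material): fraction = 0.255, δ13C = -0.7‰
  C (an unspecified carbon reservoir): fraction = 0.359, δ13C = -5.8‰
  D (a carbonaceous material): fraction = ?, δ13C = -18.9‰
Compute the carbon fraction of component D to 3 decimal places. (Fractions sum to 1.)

0.164

Let f_D and f_A be the unknown fractions; fractions sum to 1 so f_D + f_A = 0.386.
Mass balance: Σ fᵢ·δᵢ = δ_bulk ⇒ f_D·(-18.9) + f_A·(-30.8) = -12.2 − (-2.261) = -9.939
Substitute f_A = 0.386 − f_D:
f_D·(-18.9 − -30.8) = -9.939 − 0.386×(-30.8) = 1.950
f_D = 1.950 / 11.9 = 0.1638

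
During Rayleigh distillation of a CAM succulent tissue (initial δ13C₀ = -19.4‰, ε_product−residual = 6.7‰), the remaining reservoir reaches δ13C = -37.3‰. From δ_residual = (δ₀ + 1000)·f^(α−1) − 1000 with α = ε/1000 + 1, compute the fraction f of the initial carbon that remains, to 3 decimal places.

α − 1 = ε/1000 = 0.0067
(δ_res + 1000)/(δ₀ + 1000) = (-37.3 + 1000)/(-19.4 + 1000) = 962.7/980.6 = 0.981746
f = 0.981746^(1/0.0067) = exp(ln(0.981746)/0.0067) = exp(-0.01842/0.0067)
f = exp(-2.7497) = 0.0639

0.064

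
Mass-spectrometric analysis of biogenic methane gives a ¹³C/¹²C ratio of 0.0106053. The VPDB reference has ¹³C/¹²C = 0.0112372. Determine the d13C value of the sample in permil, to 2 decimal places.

d13C = (R_sample / R_standard − 1) × 1000
R_sample / R_standard = 0.0106053 / 0.0112372 = 0.943767
d13C = (0.943767 − 1) × 1000 = -56.233 permil

-56.23 permil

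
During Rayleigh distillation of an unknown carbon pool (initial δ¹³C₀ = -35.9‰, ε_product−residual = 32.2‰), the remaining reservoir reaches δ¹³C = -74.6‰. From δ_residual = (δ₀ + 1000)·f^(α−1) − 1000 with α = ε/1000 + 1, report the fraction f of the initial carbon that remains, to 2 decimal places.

0.28

α − 1 = ε/1000 = 0.0322
(δ_res + 1000)/(δ₀ + 1000) = (-74.6 + 1000)/(-35.9 + 1000) = 925.4/964.1 = 0.959859
f = 0.959859^(1/0.0322) = exp(ln(0.959859)/0.0322) = exp(-0.04097/0.0322)
f = exp(-1.2723) = 0.2802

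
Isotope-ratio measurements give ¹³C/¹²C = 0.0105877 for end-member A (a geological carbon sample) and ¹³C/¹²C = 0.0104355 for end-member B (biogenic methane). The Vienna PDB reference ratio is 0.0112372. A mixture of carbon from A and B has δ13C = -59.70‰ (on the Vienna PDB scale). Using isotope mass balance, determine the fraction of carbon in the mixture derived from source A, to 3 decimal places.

0.860

δ_A = (0.0105877/0.0112372 − 1)×1000 = (0.942201 − 1)×1000 = -57.799‰
δ_B = (0.0104355/0.0112372 − 1)×1000 = (0.928657 − 1)×1000 = -71.343‰
f_A = (δ_mix − δ_B)/(δ_A − δ_B) = (-59.70 − (-71.343))/(-57.799 − (-71.343))
f_A = 11.643 / 13.544 = 0.8597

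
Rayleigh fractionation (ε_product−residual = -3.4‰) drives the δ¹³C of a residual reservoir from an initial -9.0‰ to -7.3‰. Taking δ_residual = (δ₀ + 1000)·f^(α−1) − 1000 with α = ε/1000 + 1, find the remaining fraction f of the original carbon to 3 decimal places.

0.604

α − 1 = ε/1000 = -0.0034
(δ_res + 1000)/(δ₀ + 1000) = (-7.3 + 1000)/(-9.0 + 1000) = 992.7/991.0 = 1.001715
f = 1.001715^(1/-0.0034) = exp(ln(1.001715)/-0.0034) = exp(0.00171/-0.0034)
f = exp(-0.5041) = 0.6040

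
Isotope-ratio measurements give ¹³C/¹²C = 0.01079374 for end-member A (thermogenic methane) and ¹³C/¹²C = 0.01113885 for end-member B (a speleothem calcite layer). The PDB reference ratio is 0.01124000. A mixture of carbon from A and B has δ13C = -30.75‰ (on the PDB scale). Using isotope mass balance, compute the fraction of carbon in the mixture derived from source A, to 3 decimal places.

0.708

δ_A = (0.01079374/0.01124000 − 1)×1000 = (0.960297 − 1)×1000 = -39.703‰
δ_B = (0.01113885/0.01124000 − 1)×1000 = (0.991001 − 1)×1000 = -8.999‰
f_A = (δ_mix − δ_B)/(δ_A − δ_B) = (-30.75 − (-8.999))/(-39.703 − (-8.999))
f_A = -21.751 / -30.704 = 0.7084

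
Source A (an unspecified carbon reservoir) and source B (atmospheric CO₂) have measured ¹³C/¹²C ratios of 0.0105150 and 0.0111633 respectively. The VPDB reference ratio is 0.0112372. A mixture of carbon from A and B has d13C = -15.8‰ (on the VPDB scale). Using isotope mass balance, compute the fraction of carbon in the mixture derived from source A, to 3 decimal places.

0.160

δ_A = (0.0105150/0.0112372 − 1)×1000 = (0.935731 − 1)×1000 = -64.269‰
δ_B = (0.0111633/0.0112372 − 1)×1000 = (0.993424 − 1)×1000 = -6.576‰
f_A = (δ_mix − δ_B)/(δ_A − δ_B) = (-15.8 − (-6.576))/(-64.269 − (-6.576))
f_A = -9.224 / -57.692 = 0.1599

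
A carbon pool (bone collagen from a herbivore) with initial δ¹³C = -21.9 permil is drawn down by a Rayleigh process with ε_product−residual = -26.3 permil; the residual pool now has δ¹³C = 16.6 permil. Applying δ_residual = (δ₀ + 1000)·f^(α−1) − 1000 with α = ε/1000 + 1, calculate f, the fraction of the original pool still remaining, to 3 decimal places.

α − 1 = ε/1000 = -0.0263
(δ_res + 1000)/(δ₀ + 1000) = (16.6 + 1000)/(-21.9 + 1000) = 1016.6/978.1 = 1.039362
f = 1.039362^(1/-0.0263) = exp(ln(1.039362)/-0.0263) = exp(0.03861/-0.0263)
f = exp(-1.4680) = 0.2304

0.230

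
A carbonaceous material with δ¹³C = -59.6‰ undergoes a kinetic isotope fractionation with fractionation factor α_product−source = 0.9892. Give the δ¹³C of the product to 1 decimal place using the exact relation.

δ_product = (δ_source + 1000)·α − 1000
δ_product = (-59.6 + 1000) × 0.9892 − 1000
δ_product = 930.244 − 1000 = -69.76‰

-69.8‰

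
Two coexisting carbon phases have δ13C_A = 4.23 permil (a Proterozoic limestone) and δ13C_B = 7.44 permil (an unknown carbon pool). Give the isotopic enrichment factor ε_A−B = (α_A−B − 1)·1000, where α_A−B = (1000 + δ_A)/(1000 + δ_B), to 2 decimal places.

-3.19 permil

α_A−B = (1000 + 4.23) / (1000 + 7.44) = 1004.23 / 1007.44 = 0.996814
ε_A−B = (0.996814 − 1) × 1000 = -3.186 permil
(The approximation ε ≈ δ_A − δ_B would give -3.21 permil.)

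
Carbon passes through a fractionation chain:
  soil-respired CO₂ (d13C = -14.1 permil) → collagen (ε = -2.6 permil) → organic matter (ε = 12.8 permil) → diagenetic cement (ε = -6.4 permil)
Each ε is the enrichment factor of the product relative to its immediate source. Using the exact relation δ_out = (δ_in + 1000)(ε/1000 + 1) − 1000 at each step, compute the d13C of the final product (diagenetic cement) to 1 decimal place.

step 1: δ = (-14.10 + 1000)·(-2.6/1000 + 1) − 1000 = -16.66 permil
step 2: δ = (-16.66 + 1000)·(12.8/1000 + 1) − 1000 = -4.08 permil
step 3: δ = (-4.08 + 1000)·(-6.4/1000 + 1) − 1000 = -10.45 permil

-10.5 permil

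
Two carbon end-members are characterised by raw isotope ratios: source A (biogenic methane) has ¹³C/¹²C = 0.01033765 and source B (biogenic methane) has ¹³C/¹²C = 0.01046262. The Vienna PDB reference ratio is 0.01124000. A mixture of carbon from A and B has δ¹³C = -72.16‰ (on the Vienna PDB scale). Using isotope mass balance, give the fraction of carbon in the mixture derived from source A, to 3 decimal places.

0.270

δ_A = (0.01033765/0.01124000 − 1)×1000 = (0.919720 − 1)×1000 = -80.280‰
δ_B = (0.01046262/0.01124000 − 1)×1000 = (0.930838 − 1)×1000 = -69.162‰
f_A = (δ_mix − δ_B)/(δ_A − δ_B) = (-72.16 − (-69.162))/(-80.280 − (-69.162))
f_A = -2.998 / -11.118 = 0.2697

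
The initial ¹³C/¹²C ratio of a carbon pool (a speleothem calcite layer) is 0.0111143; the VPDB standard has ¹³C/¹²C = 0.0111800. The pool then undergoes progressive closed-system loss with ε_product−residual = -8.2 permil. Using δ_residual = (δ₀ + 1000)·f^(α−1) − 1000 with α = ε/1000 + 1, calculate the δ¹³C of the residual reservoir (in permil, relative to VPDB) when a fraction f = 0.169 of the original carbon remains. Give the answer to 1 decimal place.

8.7 permil

δ₀ = (0.0111143/0.0111800 − 1)×1000 = (0.994123 − 1)×1000 = -5.877 permil
α − 1 = ε/1000 = -0.0082
f^(α−1) = 0.169^(-0.0082) = 1.014685
δ_res = (-5.877 + 1000) × 1.014685 − 1000 = 1008.722 − 1000 = 8.72 permil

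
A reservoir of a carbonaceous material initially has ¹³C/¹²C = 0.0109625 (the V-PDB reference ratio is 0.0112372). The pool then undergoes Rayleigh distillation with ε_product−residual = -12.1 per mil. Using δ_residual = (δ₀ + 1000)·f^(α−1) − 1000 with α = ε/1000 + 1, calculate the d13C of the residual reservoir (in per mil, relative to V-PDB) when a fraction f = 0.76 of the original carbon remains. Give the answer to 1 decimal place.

-21.2 per mil

δ₀ = (0.0109625/0.0112372 − 1)×1000 = (0.975554 − 1)×1000 = -24.446 per mil
α − 1 = ε/1000 = -0.0121
f^(α−1) = 0.76^(-0.0121) = 1.003326
δ_res = (-24.446 + 1000) × 1.003326 − 1000 = 978.799 − 1000 = -21.20 per mil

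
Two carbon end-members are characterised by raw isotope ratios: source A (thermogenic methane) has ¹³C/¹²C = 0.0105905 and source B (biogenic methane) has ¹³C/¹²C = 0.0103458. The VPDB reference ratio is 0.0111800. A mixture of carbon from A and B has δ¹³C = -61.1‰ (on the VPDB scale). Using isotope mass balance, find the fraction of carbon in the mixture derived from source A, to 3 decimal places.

0.617

δ_A = (0.0105905/0.0111800 − 1)×1000 = (0.947272 − 1)×1000 = -52.728‰
δ_B = (0.0103458/0.0111800 − 1)×1000 = (0.925385 − 1)×1000 = -74.615‰
f_A = (δ_mix − δ_B)/(δ_A − δ_B) = (-61.1 − (-74.615))/(-52.728 − (-74.615))
f_A = 13.515 / 21.887 = 0.6175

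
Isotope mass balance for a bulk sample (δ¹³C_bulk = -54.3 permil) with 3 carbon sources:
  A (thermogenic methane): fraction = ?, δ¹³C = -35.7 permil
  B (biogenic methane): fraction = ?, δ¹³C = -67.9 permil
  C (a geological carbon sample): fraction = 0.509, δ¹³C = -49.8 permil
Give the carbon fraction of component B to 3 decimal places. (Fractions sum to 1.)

0.355

Let f_B and f_A be the unknown fractions; fractions sum to 1 so f_B + f_A = 0.491.
Mass balance: Σ fᵢ·δᵢ = δ_bulk ⇒ f_B·(-67.9) + f_A·(-35.7) = -54.3 − (-25.348) = -28.952
Substitute f_A = 0.491 − f_B:
f_B·(-67.9 − -35.7) = -28.952 − 0.491×(-35.7) = -11.423
f_B = -11.423 / -32.2 = 0.3548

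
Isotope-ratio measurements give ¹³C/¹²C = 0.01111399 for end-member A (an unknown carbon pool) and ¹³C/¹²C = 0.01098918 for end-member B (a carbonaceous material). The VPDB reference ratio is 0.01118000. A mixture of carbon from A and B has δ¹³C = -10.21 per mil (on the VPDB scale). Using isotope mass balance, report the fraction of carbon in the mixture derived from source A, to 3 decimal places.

0.614

δ_A = (0.01111399/0.01118000 − 1)×1000 = (0.994096 − 1)×1000 = -5.904 per mil
δ_B = (0.01098918/0.01118000 − 1)×1000 = (0.982932 − 1)×1000 = -17.068 per mil
f_A = (δ_mix − δ_B)/(δ_A − δ_B) = (-10.21 − (-17.068))/(-5.904 − (-17.068))
f_A = 6.858 / 11.164 = 0.6143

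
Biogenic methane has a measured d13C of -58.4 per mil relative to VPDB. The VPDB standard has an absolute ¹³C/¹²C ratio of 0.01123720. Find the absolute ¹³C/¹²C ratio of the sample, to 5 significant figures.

0.010581

R_sample = R_standard × (d13C/1000 + 1)
R_sample = 0.01123720 × (-58.4/1000 + 1) = 0.01123720 × 0.941600
R_sample = 0.0105809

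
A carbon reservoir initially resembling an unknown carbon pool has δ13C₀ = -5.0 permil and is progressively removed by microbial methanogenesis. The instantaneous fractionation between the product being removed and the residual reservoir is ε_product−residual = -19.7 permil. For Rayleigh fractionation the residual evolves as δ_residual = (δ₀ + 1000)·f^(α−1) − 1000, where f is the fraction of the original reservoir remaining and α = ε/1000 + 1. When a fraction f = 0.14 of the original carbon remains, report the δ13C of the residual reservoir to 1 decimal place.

34.3 permil

Rayleigh residual: δ_res = (δ₀ + 1000)·f^(α−1) − 1000
α = ε/1000 + 1 = 0.98030, so α − 1 = -0.01970
f^(α−1) = 0.14^(-0.01970) = 1.039492
δ_res = (-5.0 + 1000) × 1.039492 − 1000 = 1034.295 − 1000 = 34.29 permil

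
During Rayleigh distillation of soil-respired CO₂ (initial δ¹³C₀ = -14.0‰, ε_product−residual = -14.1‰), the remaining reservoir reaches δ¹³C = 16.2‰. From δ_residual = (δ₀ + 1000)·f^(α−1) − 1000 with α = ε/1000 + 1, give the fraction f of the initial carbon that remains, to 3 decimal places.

0.118

α − 1 = ε/1000 = -0.0141
(δ_res + 1000)/(δ₀ + 1000) = (16.2 + 1000)/(-14.0 + 1000) = 1016.2/986.0 = 1.030629
f = 1.030629^(1/-0.0141) = exp(ln(1.030629)/-0.0141) = exp(0.03017/-0.0141)
f = exp(-2.1397) = 0.1177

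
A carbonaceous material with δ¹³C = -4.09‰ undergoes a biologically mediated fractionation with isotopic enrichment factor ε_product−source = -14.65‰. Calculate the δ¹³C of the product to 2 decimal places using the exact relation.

-18.68‰

Exactly, δ_product = (δ_source + 1000)·(ε/1000 + 1) − 1000.
δ_product = (-4.09 + 1000) × (-14.65/1000 + 1) − 1000
δ_product = -18.680‰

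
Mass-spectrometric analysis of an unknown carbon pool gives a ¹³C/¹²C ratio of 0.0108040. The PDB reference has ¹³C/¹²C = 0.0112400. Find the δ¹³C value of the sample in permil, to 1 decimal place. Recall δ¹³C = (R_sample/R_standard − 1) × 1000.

-38.8 permil

δ¹³C = (R_sample / R_standard − 1) × 1000
R_sample / R_standard = 0.0108040 / 0.0112400 = 0.961210
δ¹³C = (0.961210 − 1) × 1000 = -38.79 permil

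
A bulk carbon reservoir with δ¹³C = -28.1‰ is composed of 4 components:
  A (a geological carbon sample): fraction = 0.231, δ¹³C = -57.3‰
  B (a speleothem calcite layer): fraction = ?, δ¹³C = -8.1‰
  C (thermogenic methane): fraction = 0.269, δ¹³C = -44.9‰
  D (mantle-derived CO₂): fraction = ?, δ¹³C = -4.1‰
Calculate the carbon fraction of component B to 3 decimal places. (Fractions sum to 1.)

0.184

Let f_B and f_D be the unknown fractions; fractions sum to 1 so f_B + f_D = 0.500.
Mass balance: Σ fᵢ·δᵢ = δ_bulk ⇒ f_B·(-8.1) + f_D·(-4.1) = -28.1 − (-25.314) = -2.786
Substitute f_D = 0.500 − f_B:
f_B·(-8.1 − -4.1) = -2.786 − 0.500×(-4.1) = -0.736
f_B = -0.736 / -4.0 = 0.1839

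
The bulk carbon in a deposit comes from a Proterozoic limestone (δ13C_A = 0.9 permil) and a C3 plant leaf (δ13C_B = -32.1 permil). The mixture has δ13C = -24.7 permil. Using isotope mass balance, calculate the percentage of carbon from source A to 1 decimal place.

δ_mix = f_A·δ_A + (1 − f_A)·δ_B  ⇒  f_A = (δ_mix − δ_B)/(δ_A − δ_B)
f_A = (-24.7 − (-32.1)) / (0.9 − (-32.1))
f_A = 7.4 / 33.0 = 0.2242

22.4%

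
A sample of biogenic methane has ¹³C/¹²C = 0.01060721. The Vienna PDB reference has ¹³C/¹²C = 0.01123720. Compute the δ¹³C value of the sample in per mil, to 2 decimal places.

-56.06 per mil

δ¹³C = (R_sample / R_standard − 1) × 1000
R_sample / R_standard = 0.01060721 / 0.01123720 = 0.943937
δ¹³C = (0.943937 − 1) × 1000 = -56.063 per mil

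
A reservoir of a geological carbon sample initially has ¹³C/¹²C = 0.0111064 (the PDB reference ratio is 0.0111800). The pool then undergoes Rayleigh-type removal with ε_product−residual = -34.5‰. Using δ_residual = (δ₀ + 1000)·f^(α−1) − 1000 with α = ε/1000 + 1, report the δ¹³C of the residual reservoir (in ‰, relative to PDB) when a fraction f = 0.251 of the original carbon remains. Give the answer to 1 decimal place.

δ₀ = (0.0111064/0.0111800 − 1)×1000 = (0.993417 − 1)×1000 = -6.583‰
α − 1 = ε/1000 = -0.0345
f^(α−1) = 0.251^(-0.0345) = 1.048845
δ_res = (-6.583 + 1000) × 1.048845 − 1000 = 1041.940 − 1000 = 41.94‰

41.9‰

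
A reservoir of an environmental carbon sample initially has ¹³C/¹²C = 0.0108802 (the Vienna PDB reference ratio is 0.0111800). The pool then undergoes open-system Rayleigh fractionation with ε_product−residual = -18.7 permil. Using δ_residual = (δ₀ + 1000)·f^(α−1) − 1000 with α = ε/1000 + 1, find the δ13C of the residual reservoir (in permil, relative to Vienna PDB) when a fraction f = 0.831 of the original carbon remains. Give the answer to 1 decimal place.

δ₀ = (0.0108802/0.0111800 − 1)×1000 = (0.973184 − 1)×1000 = -26.816 permil
α − 1 = ε/1000 = -0.0187
f^(α−1) = 0.831^(-0.0187) = 1.003468
δ_res = (-26.816 + 1000) × 1.003468 − 1000 = 976.559 − 1000 = -23.44 permil

-23.4 permil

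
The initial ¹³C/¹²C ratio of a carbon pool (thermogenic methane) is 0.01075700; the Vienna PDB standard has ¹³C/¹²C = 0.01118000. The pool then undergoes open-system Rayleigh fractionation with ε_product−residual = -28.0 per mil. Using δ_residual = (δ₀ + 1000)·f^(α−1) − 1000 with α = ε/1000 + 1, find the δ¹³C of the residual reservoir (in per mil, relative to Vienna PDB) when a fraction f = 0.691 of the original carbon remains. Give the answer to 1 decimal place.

δ₀ = (0.01075700/0.01118000 − 1)×1000 = (0.962165 − 1)×1000 = -37.835 per mil
α − 1 = ε/1000 = -0.0280
f^(α−1) = 0.691^(-0.0280) = 1.010403
δ_res = (-37.835 + 1000) × 1.010403 − 1000 = 972.174 − 1000 = -27.83 per mil

-27.8 per mil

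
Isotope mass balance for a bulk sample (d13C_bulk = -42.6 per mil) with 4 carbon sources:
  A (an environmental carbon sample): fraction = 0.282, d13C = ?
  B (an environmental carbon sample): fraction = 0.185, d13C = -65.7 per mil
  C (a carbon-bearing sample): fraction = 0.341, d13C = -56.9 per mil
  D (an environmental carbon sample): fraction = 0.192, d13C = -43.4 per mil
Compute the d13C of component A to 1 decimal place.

Isotope mass balance: δ_bulk = Σ fᵢ·δᵢ.
-42.6 = 0.282×δ_A + 0.185×(-65.7) + 0.341×(-56.9) + 0.192×(-43.4)
0.282·δ_A = -42.6 − (-39.890) = -2.710
δ_A = -2.710 / 0.282 = -9.61 per mil

-9.6 per mil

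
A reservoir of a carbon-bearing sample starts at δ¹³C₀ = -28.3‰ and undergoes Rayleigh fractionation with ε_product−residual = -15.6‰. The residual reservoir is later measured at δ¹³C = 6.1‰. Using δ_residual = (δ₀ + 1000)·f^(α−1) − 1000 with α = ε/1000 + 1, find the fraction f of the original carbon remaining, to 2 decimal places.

α − 1 = ε/1000 = -0.0156
(δ_res + 1000)/(δ₀ + 1000) = (6.1 + 1000)/(-28.3 + 1000) = 1006.1/971.7 = 1.035402
f = 1.035402^(1/-0.0156) = exp(ln(1.035402)/-0.0156) = exp(0.03479/-0.0156)
f = exp(-2.2301) = 0.1075

0.11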